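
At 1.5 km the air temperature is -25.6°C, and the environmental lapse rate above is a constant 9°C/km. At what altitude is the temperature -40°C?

3.1 km

Height above start = (-25.6 − (-40)) / 9 = 1.6 km
Altitude = 1500 m + 1600 m = 3100 m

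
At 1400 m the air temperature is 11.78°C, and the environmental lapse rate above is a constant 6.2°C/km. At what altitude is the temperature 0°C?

3300 m

Height above start = (11.78 − 0) / 6.2 = 1.9 km
Altitude = 1400 m + 1900 m = 3300 m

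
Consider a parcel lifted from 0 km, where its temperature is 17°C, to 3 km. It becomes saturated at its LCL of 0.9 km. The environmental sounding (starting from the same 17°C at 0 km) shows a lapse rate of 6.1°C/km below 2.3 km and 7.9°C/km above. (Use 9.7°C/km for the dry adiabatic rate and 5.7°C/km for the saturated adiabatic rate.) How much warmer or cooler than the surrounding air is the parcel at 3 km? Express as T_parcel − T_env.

-1.14°C (parcel cooler than environment)

Parcel:
  From 0 m to 900 m (dry): cools by 9.7 × 0.9 = 8.73°C, giving 8.27°C.
  From 900 m to 3000 m (saturated): cools by 5.7 × 2.1 = 11.97°C, giving -3.7°C.
Environment:
  From 0 m to 2300 m (environment, lower layer): cools by 6.1 × 2.3 = 14.03°C, giving 2.97°C.
  From 2300 m to 3000 m (environment, upper layer): cools by 7.9 × 0.7 = 5.53°C, giving -2.56°C.
T_parcel − T_env = -3.7 − (-2.56) = -1.14°C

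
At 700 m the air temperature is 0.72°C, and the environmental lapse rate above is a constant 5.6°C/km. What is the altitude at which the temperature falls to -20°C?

Height above start = (0.72 − (-20)) / 5.6 = 3.7 km
Altitude = 700 m + 3700 m = 4400 m

4400 m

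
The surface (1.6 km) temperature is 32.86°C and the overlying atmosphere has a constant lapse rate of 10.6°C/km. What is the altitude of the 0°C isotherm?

4.7 km

Height above start = (32.86 − 0) / 10.6 = 3.1 km
Altitude = 1600 m + 3100 m = 4700 m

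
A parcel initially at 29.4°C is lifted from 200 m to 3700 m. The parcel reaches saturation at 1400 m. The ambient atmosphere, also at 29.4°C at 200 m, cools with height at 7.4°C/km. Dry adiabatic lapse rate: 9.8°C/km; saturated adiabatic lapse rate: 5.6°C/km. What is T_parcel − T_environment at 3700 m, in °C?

Parcel:
  Dry to 1400 m: -9.8 × 1.2 km = -11.76°C, so T = 17.64°C.
  Saturated to 3700 m: -5.6 × 2.3 km = -12.88°C, so T = 4.76°C.
Environment:
  Environment to 3700 m: -7.4 × 3.5 km = -25.9°C, so T = 3.5°C.
T_parcel − T_env = 4.76 − 3.5 = +1.26°C

+1.26°C (parcel warmer than environment)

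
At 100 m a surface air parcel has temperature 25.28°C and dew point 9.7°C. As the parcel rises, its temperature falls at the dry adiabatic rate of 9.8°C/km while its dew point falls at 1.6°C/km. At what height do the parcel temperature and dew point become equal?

T and T_d converge at 9.8 − 1.6 = 8.2°C per km
Height above start = (25.28 − 9.7) / 8.2 = 1.9 km
LCL altitude = 100 m + 1900 m = 2000 m

2000 m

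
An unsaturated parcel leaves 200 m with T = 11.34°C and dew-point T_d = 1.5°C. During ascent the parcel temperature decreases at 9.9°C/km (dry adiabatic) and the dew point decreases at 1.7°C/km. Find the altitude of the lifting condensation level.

1400 m

T and T_d converge at 9.9 − 1.7 = 8.2°C per km
Height above start = (11.34 − 1.5) / 8.2 = 1.2 km
LCL altitude = 200 m + 1200 m = 1400 m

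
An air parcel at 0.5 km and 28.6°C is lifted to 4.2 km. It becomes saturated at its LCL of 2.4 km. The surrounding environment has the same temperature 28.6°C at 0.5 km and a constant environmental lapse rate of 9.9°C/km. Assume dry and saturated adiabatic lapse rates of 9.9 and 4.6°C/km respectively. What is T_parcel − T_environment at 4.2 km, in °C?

Parcel:
  From 500 m to 2400 m (dry): cools by 9.9 × 1.9 = 18.81°C, giving 9.79°C.
  From 2400 m to 4200 m (saturated): cools by 4.6 × 1.8 = 8.28°C, giving 1.51°C.
Environment:
  From 500 m to 4200 m (environment): cools by 9.9 × 3.7 = 36.63°C, giving -8.03°C.
T_parcel − T_env = 1.51 − (-8.03) = +9.54°C

+9.54°C (parcel warmer than environment)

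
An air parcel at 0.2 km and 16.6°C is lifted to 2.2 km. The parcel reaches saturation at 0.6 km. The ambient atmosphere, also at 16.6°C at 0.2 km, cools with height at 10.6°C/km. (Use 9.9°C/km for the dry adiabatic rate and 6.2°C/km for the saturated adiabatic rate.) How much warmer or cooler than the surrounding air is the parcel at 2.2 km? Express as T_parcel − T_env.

Parcel:
  200 → 600 m (dry, 9.9°C/km): ΔT = -9.9 × 0.4 = -3.96°C → T = 12.64°C
  600 → 2200 m (saturated, 6.2°C/km): ΔT = -6.2 × 1.6 = -9.92°C → T = 2.72°C
Environment:
  200 → 2200 m (environment, 10.6°C/km): ΔT = -10.6 × 2 = -21.2°C → T = -4.6°C
T_parcel − T_env = 2.72 − (-4.6) = +7.32°C

+7.32°C (parcel warmer than environment)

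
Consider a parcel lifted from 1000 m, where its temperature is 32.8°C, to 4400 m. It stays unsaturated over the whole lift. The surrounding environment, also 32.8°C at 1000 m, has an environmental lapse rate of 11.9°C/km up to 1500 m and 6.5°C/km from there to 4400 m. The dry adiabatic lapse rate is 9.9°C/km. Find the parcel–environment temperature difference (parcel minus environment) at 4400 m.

-8.86°C (parcel cooler than environment)

Parcel:
  From 1000 m to 4400 m (dry): cools by 9.9 × 3.4 = 33.66°C, giving -0.86°C.
Environment:
  From 1000 m to 1500 m (environment, lower layer): cools by 11.9 × 0.5 = 5.95°C, giving 26.85°C.
  From 1500 m to 4400 m (environment, upper layer): cools by 6.5 × 2.9 = 18.85°C, giving 8°C.
T_parcel − T_env = -0.86 − 8 = -8.86°C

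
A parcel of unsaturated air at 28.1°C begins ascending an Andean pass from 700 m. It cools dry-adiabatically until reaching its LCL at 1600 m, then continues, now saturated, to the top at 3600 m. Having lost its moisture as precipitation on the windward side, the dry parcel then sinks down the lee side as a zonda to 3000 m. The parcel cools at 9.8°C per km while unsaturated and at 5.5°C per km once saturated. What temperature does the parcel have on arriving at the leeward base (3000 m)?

700–1600 m, dry: Δz = 0.9 km ⇒ ΔT = -8.82°C; T = 19.28°C
1600–3600 m, saturated: Δz = 2 km ⇒ ΔT = -11°C; T = 8.28°C
3600–3000 m, dry descent: Δz = 0.6 km ⇒ ΔT = +5.88°C; T = 14.16°C

14.16°C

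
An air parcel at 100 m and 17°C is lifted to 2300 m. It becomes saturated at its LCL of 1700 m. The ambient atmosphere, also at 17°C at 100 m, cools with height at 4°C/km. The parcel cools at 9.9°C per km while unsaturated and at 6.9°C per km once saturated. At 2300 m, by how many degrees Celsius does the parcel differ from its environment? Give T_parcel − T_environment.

-11.18°C (parcel cooler than environment)

Parcel:
  Dry to 1700 m: -9.9 × 1.6 km = -15.84°C, so T = 1.16°C.
  Saturated to 2300 m: -6.9 × 0.6 km = -4.14°C, so T = -2.98°C.
Environment:
  Environment to 2300 m: -4 × 2.2 km = -8.8°C, so T = 8.2°C.
T_parcel − T_env = -2.98 − 8.2 = -11.18°C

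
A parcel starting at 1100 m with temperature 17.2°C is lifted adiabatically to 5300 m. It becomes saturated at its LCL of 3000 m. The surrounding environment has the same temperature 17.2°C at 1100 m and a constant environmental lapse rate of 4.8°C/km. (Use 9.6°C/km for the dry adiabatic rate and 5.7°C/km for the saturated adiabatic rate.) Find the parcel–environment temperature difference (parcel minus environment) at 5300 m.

-11.19°C (parcel cooler than environment)

Parcel:
  1100–3000 m, dry: Δz = 1.9 km ⇒ ΔT = -18.24°C; T = -1.04°C
  3000–5300 m, saturated: Δz = 2.3 km ⇒ ΔT = -13.11°C; T = -14.15°C
Environment:
  1100–5300 m, environment: Δz = 4.2 km ⇒ ΔT = -20.16°C; T = -2.96°C
T_parcel − T_env = -14.15 − (-2.96) = -11.19°C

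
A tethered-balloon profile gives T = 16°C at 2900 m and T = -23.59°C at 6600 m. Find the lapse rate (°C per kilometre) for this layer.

10.7°C/km

Γ = −ΔT/Δz = (16 − (-23.59)) / (6600 − 2900) m
  = 39.59°C / 3.7 km = 10.7°C/km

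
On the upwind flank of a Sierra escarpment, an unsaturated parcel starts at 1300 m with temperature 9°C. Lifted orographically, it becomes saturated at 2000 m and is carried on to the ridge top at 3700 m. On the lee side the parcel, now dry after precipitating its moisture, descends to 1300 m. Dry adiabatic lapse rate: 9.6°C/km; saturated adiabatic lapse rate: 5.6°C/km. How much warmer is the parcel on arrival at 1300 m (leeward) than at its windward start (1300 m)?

+6.8°C

Dry to 2000 m: -9.6 × 0.7 km = -6.72°C, so T = 2.28°C.
Saturated to 3700 m: -5.6 × 1.7 km = -9.52°C, so T = -7.24°C.
Dry descent to 1300 m: +9.6 × 2.4 km = +23.04°C, so T = 15.8°C.
Net change vs windward start: 15.8 − 9 = +6.8°C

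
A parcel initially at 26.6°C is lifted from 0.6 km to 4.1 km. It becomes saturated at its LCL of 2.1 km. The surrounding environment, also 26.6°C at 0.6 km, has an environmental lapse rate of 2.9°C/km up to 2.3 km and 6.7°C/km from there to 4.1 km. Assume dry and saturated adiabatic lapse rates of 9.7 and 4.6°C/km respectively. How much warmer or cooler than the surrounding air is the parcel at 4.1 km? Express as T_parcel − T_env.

-6.76°C (parcel cooler than environment)

Parcel:
  Dry to 2100 m: -9.7 × 1.5 km = -14.55°C, so T = 12.05°C.
  Saturated to 4100 m: -4.6 × 2 km = -9.2°C, so T = 2.85°C.
Environment:
  Environment, lower layer to 2300 m: -2.9 × 1.7 km = -4.93°C, so T = 21.67°C.
  Environment, upper layer to 4100 m: -6.7 × 1.8 km = -12.06°C, so T = 9.61°C.
T_parcel − T_env = 2.85 − 9.61 = -6.76°C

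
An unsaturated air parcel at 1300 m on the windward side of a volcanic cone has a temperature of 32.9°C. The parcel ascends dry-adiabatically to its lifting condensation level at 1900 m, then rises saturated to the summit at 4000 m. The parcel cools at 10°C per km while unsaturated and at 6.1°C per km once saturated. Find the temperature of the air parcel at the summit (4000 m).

14.09°C

1300–1900 m, dry: Δz = 0.6 km ⇒ ΔT = -6°C; T = 26.9°C
1900–4000 m, saturated: Δz = 2.1 km ⇒ ΔT = -12.81°C; T = 14.09°C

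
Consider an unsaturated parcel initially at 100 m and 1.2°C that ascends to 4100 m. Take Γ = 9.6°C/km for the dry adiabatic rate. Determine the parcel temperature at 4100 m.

100 → 4100 m (dry adiabatic, 9.6°C/km): ΔT = -9.6 × 4 = -38.4°C → T = -37.2°C

-37.2°C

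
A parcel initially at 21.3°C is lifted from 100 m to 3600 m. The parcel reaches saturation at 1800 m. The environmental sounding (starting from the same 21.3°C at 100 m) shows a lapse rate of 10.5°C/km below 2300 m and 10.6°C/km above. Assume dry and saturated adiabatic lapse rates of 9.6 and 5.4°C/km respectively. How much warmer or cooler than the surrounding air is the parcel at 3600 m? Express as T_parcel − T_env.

Parcel:
  From 100 m to 1800 m (dry): cools by 9.6 × 1.7 = 16.32°C, giving 4.98°C.
  From 1800 m to 3600 m (saturated): cools by 5.4 × 1.8 = 9.72°C, giving -4.74°C.
Environment:
  From 100 m to 2300 m (environment, lower layer): cools by 10.5 × 2.2 = 23.1°C, giving -1.8°C.
  From 2300 m to 3600 m (environment, upper layer): cools by 10.6 × 1.3 = 13.78°C, giving -15.58°C.
T_parcel − T_env = -4.74 − (-15.58) = +10.84°C

+10.84°C (parcel warmer than environment)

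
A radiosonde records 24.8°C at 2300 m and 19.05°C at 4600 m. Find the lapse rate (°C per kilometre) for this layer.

2.5°C/km

Γ = −ΔT/Δz = (24.8 − 19.05) / (4600 − 2300) m
  = 5.75°C / 2.3 km = 2.5°C/km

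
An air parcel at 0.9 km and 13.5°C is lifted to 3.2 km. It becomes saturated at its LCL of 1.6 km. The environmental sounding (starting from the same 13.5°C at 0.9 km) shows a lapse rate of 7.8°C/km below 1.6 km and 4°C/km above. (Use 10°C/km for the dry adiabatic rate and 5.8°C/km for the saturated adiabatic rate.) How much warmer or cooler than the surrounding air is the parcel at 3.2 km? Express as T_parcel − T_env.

-4.42°C (parcel cooler than environment)

Parcel:
  900–1600 m, dry: Δz = 0.7 km ⇒ ΔT = -7°C; T = 6.5°C
  1600–3200 m, saturated: Δz = 1.6 km ⇒ ΔT = -9.28°C; T = -2.78°C
Environment:
  900–1600 m, environment, lower layer: Δz = 0.7 km ⇒ ΔT = -5.46°C; T = 8.04°C
  1600–3200 m, environment, upper layer: Δz = 1.6 km ⇒ ΔT = -6.4°C; T = 1.64°C
T_parcel − T_env = -2.78 − 1.64 = -4.42°C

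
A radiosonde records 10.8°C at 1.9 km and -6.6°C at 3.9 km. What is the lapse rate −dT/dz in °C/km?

8.7°C/km

Γ = −ΔT/Δz = (10.8 − (-6.6)) / (3900 − 1900) m
  = 17.4°C / 2 km = 8.7°C/km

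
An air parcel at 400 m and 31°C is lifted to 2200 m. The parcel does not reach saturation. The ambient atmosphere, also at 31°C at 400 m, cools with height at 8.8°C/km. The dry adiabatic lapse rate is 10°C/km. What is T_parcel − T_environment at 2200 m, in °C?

-2.16°C (parcel cooler than environment)

Parcel:
  Dry to 2200 m: -10 × 1.8 km = -18°C, so T = 13°C.
Environment:
  Environment to 2200 m: -8.8 × 1.8 km = -15.84°C, so T = 15.16°C.
T_parcel − T_env = 13 − 15.16 = -2.16°C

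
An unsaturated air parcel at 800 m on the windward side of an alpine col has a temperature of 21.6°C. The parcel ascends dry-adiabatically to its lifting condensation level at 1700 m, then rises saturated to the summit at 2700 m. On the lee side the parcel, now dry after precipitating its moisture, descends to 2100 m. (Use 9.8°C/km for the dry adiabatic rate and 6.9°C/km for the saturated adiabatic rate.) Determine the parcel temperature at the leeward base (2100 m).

800–1700 m, dry: Δz = 0.9 km ⇒ ΔT = -8.82°C; T = 12.78°C
1700–2700 m, saturated: Δz = 1 km ⇒ ΔT = -6.9°C; T = 5.88°C
2700–2100 m, dry descent: Δz = 0.6 km ⇒ ΔT = +5.88°C; T = 11.76°C

11.76°C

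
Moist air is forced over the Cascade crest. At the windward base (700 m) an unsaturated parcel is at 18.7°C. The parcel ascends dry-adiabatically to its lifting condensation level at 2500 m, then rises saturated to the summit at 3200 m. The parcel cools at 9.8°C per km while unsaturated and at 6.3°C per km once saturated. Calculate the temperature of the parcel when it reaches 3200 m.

-3.35°C

700–2500 m, dry: Δz = 1.8 km ⇒ ΔT = -17.64°C; T = 1.06°C
2500–3200 m, saturated: Δz = 0.7 km ⇒ ΔT = -4.41°C; T = -3.35°C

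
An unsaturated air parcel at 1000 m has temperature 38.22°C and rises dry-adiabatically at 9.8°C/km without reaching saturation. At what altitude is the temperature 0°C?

4900 m

Height above start = (38.22 − 0) / 9.8 = 3.9 km
Altitude = 1000 m + 3900 m = 4900 m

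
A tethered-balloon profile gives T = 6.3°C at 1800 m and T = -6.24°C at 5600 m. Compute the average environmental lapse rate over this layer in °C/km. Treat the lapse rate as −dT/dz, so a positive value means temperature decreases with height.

3.3°C/km

Γ = −ΔT/Δz = (6.3 − (-6.24)) / (5600 − 1800) m
  = 12.54°C / 3.8 km = 3.3°C/km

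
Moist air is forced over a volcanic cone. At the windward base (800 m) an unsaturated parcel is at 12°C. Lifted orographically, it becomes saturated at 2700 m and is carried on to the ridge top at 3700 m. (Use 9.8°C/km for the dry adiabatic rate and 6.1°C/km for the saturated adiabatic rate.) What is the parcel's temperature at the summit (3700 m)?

-12.72°C

800 → 2700 m (dry, 9.8°C/km): ΔT = -9.8 × 1.9 = -18.62°C → T = -6.62°C
2700 → 3700 m (saturated, 6.1°C/km): ΔT = -6.1 × 1 = -6.1°C → T = -12.72°C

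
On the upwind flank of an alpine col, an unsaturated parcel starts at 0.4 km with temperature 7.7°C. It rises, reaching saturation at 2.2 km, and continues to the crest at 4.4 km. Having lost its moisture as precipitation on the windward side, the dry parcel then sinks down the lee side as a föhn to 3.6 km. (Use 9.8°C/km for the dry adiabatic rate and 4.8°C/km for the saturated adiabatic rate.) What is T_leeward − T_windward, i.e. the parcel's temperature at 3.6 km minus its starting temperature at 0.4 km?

Dry to 2200 m: -9.8 × 1.8 km = -17.64°C, so T = -9.94°C.
Saturated to 4400 m: -4.8 × 2.2 km = -10.56°C, so T = -20.5°C.
Dry descent to 3600 m: +9.8 × 0.8 km = +7.84°C, so T = -12.66°C.
Net change vs windward start: -12.66 − 7.7 = -20.36°C

-20.36°C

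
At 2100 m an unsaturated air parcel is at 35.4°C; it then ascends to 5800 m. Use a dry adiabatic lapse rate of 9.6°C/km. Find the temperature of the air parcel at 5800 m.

-0.12°C

Dry adiabatic to 5800 m: -9.6 × 3.7 km = -35.52°C, so T = -0.12°C.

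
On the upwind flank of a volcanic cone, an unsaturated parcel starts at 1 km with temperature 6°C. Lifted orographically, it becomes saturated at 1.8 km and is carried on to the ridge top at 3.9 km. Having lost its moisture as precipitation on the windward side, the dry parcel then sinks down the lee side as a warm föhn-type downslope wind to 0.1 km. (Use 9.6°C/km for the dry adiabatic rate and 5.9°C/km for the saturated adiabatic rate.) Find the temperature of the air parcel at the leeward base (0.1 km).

22.41°C

1000 → 1800 m (dry, 9.6°C/km): ΔT = -9.6 × 0.8 = -7.68°C → T = -1.68°C
1800 → 3900 m (saturated, 5.9°C/km): ΔT = -5.9 × 2.1 = -12.39°C → T = -14.07°C
3900 → 100 m (dry descent, 9.6°C/km): ΔT = +9.6 × 3.8 = +36.48°C → T = 22.41°C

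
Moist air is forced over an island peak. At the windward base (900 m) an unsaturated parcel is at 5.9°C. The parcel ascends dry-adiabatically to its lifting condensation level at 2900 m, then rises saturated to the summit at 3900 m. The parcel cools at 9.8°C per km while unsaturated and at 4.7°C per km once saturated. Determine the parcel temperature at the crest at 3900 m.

900 → 2900 m (dry, 9.8°C/km): ΔT = -9.8 × 2 = -19.6°C → T = -13.7°C
2900 → 3900 m (saturated, 4.7°C/km): ΔT = -4.7 × 1 = -4.7°C → T = -18.4°C

-18.4°C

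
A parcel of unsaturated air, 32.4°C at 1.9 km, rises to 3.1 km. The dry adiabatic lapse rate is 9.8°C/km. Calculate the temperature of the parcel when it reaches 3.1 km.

20.64°C

From 1900 m to 3100 m (dry adiabatic): cools by 9.8 × 1.2 = 11.76°C, giving 20.64°C.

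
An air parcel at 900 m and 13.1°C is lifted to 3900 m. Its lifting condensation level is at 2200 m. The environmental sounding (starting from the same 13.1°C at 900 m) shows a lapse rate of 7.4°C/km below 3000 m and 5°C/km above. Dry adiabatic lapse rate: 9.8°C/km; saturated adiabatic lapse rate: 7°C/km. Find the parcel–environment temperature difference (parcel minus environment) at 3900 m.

Parcel:
  900 → 2200 m (dry, 9.8°C/km): ΔT = -9.8 × 1.3 = -12.74°C → T = 0.36°C
  2200 → 3900 m (saturated, 7°C/km): ΔT = -7 × 1.7 = -11.9°C → T = -11.54°C
Environment:
  900 → 3000 m (environment, lower layer, 7.4°C/km): ΔT = -7.4 × 2.1 = -15.54°C → T = -2.44°C
  3000 → 3900 m (environment, upper layer, 5°C/km): ΔT = -5 × 0.9 = -4.5°C → T = -6.94°C
T_parcel − T_env = -11.54 − (-6.94) = -4.6°C

-4.6°C (parcel cooler than environment)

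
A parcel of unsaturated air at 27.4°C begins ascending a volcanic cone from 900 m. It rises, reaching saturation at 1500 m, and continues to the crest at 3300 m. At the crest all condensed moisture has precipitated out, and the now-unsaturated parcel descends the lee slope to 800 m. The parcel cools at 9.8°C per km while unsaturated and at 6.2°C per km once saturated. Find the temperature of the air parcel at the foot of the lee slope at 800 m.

Dry to 1500 m: -9.8 × 0.6 km = -5.88°C, so T = 21.52°C.
Saturated to 3300 m: -6.2 × 1.8 km = -11.16°C, so T = 10.36°C.
Dry descent to 800 m: +9.8 × 2.5 km = +24.5°C, so T = 34.86°C.

34.86°C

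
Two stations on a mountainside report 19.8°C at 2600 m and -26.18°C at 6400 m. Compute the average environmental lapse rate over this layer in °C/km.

12.1°C/km

Γ = −ΔT/Δz = (19.8 − (-26.18)) / (6400 − 2600) m
  = 45.98°C / 3.8 km = 12.1°C/km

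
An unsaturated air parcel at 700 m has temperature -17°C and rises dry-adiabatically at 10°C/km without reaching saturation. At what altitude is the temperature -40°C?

Height above start = (-17 − (-40)) / 10 = 2.3 km
Altitude = 700 m + 2300 m = 3000 m

3000 m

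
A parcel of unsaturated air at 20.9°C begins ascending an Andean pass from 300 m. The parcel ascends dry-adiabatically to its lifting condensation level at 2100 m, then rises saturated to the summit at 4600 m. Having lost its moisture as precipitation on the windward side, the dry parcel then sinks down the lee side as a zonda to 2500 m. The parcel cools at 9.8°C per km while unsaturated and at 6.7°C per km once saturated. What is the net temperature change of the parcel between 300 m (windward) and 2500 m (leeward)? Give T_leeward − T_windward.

-13.81°C

300–2100 m, dry: Δz = 1.8 km ⇒ ΔT = -17.64°C; T = 3.26°C
2100–4600 m, saturated: Δz = 2.5 km ⇒ ΔT = -16.75°C; T = -13.49°C
4600–2500 m, dry descent: Δz = 2.1 km ⇒ ΔT = +20.58°C; T = 7.09°C
Net change vs windward start: 7.09 − 20.9 = -13.81°C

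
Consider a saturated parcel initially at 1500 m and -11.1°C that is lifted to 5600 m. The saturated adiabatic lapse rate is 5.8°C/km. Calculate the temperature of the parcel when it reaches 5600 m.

Saturated adiabatic to 5600 m: -5.8 × 4.1 km = -23.78°C, so T = -34.88°C.

-34.88°C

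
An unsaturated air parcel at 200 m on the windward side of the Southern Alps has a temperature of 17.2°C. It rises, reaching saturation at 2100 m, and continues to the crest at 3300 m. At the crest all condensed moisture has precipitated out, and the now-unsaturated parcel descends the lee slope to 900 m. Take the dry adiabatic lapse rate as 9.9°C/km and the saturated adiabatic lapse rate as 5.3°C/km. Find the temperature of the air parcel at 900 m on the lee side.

15.79°C

Dry to 2100 m: -9.9 × 1.9 km = -18.81°C, so T = -1.61°C.
Saturated to 3300 m: -5.3 × 1.2 km = -6.36°C, so T = -7.97°C.
Dry descent to 900 m: +9.9 × 2.4 km = +23.76°C, so T = 15.79°C.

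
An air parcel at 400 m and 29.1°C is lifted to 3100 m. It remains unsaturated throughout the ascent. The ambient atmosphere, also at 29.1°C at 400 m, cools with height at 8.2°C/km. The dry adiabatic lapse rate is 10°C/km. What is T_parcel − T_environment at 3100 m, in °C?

-4.86°C (parcel cooler than environment)

Parcel:
  400–3100 m, dry: Δz = 2.7 km ⇒ ΔT = -27°C; T = 2.1°C
Environment:
  400–3100 m, environment: Δz = 2.7 km ⇒ ΔT = -22.14°C; T = 6.96°C
T_parcel − T_env = 2.1 − 6.96 = -4.86°C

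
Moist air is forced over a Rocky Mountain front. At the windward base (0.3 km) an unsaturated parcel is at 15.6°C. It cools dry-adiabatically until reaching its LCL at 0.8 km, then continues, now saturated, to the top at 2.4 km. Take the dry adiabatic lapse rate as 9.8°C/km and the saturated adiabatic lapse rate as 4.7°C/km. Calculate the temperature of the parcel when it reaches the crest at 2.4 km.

300 → 800 m (dry, 9.8°C/km): ΔT = -9.8 × 0.5 = -4.9°C → T = 10.7°C
800 → 2400 m (saturated, 4.7°C/km): ΔT = -4.7 × 1.6 = -7.52°C → T = 3.18°C

3.18°C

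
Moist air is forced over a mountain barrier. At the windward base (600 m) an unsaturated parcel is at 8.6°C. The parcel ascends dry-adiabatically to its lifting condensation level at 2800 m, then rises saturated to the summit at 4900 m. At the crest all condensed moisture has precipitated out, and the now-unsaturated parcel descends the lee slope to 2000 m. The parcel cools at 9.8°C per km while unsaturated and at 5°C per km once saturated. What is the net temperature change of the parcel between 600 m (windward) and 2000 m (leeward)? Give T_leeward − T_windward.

-3.64°C

600 → 2800 m (dry, 9.8°C/km): ΔT = -9.8 × 2.2 = -21.56°C → T = -12.96°C
2800 → 4900 m (saturated, 5°C/km): ΔT = -5 × 2.1 = -10.5°C → T = -23.46°C
4900 → 2000 m (dry descent, 9.8°C/km): ΔT = +9.8 × 2.9 = +28.42°C → T = 4.96°C
Net change vs windward start: 4.96 − 8.6 = -3.64°C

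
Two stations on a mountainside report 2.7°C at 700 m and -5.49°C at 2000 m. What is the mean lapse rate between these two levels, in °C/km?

6.3°C/km

Γ = −ΔT/Δz = (2.7 − (-5.49)) / (2000 − 700) m
  = 8.19°C / 1.3 km = 6.3°C/km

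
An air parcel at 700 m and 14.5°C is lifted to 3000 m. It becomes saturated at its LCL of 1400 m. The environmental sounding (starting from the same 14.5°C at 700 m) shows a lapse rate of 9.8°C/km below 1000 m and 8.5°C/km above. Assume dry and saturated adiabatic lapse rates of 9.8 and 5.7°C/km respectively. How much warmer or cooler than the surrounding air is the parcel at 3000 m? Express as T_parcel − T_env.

+3.96°C (parcel warmer than environment)

Parcel:
  Dry to 1400 m: -9.8 × 0.7 km = -6.86°C, so T = 7.64°C.
  Saturated to 3000 m: -5.7 × 1.6 km = -9.12°C, so T = -1.48°C.
Environment:
  Environment, lower layer to 1000 m: -9.8 × 0.3 km = -2.94°C, so T = 11.56°C.
  Environment, upper layer to 3000 m: -8.5 × 2 km = -17°C, so T = -5.44°C.
T_parcel − T_env = -1.48 − (-5.44) = +3.96°C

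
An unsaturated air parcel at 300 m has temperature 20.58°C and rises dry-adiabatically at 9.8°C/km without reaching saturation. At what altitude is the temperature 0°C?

2400 m

Height above start = (20.58 − 0) / 9.8 = 2.1 km
Altitude = 300 m + 2100 m = 2400 m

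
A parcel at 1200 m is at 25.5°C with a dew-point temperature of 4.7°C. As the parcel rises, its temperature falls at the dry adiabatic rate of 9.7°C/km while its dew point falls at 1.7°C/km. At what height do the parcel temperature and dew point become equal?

3800 m

T and T_d converge at 9.7 − 1.7 = 8°C per km
Height above start = (25.5 − 4.7) / 8 = 2.6 km
LCL altitude = 1200 m + 2600 m = 3800 m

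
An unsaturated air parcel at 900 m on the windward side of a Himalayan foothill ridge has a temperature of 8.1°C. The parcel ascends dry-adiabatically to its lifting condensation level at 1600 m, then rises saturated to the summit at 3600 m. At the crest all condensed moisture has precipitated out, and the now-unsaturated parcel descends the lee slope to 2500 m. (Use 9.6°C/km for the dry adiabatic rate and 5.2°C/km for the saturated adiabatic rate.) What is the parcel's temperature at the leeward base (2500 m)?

900 → 1600 m (dry, 9.6°C/km): ΔT = -9.6 × 0.7 = -6.72°C → T = 1.38°C
1600 → 3600 m (saturated, 5.2°C/km): ΔT = -5.2 × 2 = -10.4°C → T = -9.02°C
3600 → 2500 m (dry descent, 9.6°C/km): ΔT = +9.6 × 1.1 = +10.56°C → T = 1.54°C

1.54°C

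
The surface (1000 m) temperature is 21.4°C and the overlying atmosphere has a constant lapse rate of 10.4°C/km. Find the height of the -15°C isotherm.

Height above start = (21.4 − (-15)) / 10.4 = 3.5 km
Altitude = 1000 m + 3500 m = 4500 m

4500 m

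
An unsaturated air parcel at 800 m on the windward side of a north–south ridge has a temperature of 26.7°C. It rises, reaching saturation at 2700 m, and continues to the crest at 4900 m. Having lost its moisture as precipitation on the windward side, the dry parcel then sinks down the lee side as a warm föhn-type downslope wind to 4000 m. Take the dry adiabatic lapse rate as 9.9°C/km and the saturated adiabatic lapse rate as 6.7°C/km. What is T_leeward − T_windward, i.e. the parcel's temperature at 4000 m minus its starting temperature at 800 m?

-24.64°C

Dry to 2700 m: -9.9 × 1.9 km = -18.81°C, so T = 7.89°C.
Saturated to 4900 m: -6.7 × 2.2 km = -14.74°C, so T = -6.85°C.
Dry descent to 4000 m: +9.9 × 0.9 km = +8.91°C, so T = 2.06°C.
Net change vs windward start: 2.06 − 26.7 = -24.64°C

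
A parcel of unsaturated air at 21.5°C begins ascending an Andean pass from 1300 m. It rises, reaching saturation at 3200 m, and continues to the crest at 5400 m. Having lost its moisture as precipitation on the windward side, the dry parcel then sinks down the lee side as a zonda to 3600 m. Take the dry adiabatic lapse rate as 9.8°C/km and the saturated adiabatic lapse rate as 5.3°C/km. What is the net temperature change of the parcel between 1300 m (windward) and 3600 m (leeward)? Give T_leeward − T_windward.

1300 → 3200 m (dry, 9.8°C/km): ΔT = -9.8 × 1.9 = -18.62°C → T = 2.88°C
3200 → 5400 m (saturated, 5.3°C/km): ΔT = -5.3 × 2.2 = -11.66°C → T = -8.78°C
5400 → 3600 m (dry descent, 9.8°C/km): ΔT = +9.8 × 1.8 = +17.64°C → T = 8.86°C
Net change vs windward start: 8.86 − 21.5 = -12.64°C

-12.64°C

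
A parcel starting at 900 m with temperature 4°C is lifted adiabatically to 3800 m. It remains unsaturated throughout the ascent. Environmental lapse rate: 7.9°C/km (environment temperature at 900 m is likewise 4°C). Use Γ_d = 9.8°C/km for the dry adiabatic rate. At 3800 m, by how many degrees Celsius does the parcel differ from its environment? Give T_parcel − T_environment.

Parcel:
  900–3800 m, dry: Δz = 2.9 km ⇒ ΔT = -28.42°C; T = -24.42°C
Environment:
  900–3800 m, environment: Δz = 2.9 km ⇒ ΔT = -22.91°C; T = -18.91°C
T_parcel − T_env = -24.42 − (-18.91) = -5.51°C

-5.51°C (parcel cooler than environment)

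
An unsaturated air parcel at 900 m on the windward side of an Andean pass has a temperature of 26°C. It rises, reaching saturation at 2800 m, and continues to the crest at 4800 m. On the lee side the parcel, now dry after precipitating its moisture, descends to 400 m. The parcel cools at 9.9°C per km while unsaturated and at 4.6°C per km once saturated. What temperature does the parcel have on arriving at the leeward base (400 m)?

41.55°C

900–2800 m, dry: Δz = 1.9 km ⇒ ΔT = -18.81°C; T = 7.19°C
2800–4800 m, saturated: Δz = 2 km ⇒ ΔT = -9.2°C; T = -2.01°C
4800–400 m, dry descent: Δz = 4.4 km ⇒ ΔT = +43.56°C; T = 41.55°C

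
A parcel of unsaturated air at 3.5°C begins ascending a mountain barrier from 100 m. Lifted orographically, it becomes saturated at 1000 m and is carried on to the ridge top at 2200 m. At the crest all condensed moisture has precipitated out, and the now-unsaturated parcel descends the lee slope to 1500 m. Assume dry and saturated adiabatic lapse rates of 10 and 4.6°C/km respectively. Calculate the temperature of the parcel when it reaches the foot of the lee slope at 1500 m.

-4.02°C

100–1000 m, dry: Δz = 0.9 km ⇒ ΔT = -9°C; T = -5.5°C
1000–2200 m, saturated: Δz = 1.2 km ⇒ ΔT = -5.52°C; T = -11.02°C
2200–1500 m, dry descent: Δz = 0.7 km ⇒ ΔT = +7°C; T = -4.02°C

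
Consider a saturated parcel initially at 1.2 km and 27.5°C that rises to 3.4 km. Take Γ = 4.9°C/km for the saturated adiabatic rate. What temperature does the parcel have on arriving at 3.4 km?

16.72°C

1200–3400 m, saturated adiabatic: Δz = 2.2 km ⇒ ΔT = -10.78°C; T = 16.72°C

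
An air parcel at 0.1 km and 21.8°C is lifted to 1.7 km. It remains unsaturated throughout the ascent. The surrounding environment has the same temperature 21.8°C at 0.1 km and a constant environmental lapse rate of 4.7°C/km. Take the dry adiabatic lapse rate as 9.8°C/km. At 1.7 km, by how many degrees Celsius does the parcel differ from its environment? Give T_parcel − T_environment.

-8.16°C (parcel cooler than environment)

Parcel:
  100 → 1700 m (dry, 9.8°C/km): ΔT = -9.8 × 1.6 = -15.68°C → T = 6.12°C
Environment:
  100 → 1700 m (environment, 4.7°C/km): ΔT = -4.7 × 1.6 = -7.52°C → T = 14.28°C
T_parcel − T_env = 6.12 − 14.28 = -8.16°C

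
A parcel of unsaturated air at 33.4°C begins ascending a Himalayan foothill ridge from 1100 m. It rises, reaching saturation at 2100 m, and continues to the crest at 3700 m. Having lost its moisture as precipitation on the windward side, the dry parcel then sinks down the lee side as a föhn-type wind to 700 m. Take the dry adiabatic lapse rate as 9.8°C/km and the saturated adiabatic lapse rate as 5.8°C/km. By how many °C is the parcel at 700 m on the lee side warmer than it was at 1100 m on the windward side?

+10.32°C

From 1100 m to 2100 m (dry): cools by 9.8 × 1 = 9.8°C, giving 23.6°C.
From 2100 m to 3700 m (saturated): cools by 5.8 × 1.6 = 9.28°C, giving 14.32°C.
From 3700 m to 700 m (dry descent): warms by 9.8 × 3 = 29.4°C, giving 43.72°C.
Net change vs windward start: 43.72 − 33.4 = +10.32°C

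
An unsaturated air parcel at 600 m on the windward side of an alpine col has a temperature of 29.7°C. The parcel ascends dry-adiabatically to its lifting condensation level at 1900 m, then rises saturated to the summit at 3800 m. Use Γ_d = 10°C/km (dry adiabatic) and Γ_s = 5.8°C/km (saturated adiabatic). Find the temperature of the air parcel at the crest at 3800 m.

600–1900 m, dry: Δz = 1.3 km ⇒ ΔT = -13°C; T = 16.7°C
1900–3800 m, saturated: Δz = 1.9 km ⇒ ΔT = -11.02°C; T = 5.68°C

5.68°C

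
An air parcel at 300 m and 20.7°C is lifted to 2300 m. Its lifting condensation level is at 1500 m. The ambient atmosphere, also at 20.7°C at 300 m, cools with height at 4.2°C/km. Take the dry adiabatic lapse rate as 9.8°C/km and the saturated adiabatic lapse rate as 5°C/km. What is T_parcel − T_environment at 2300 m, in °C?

Parcel:
  300 → 1500 m (dry, 9.8°C/km): ΔT = -9.8 × 1.2 = -11.76°C → T = 8.94°C
  1500 → 2300 m (saturated, 5°C/km): ΔT = -5 × 0.8 = -4°C → T = 4.94°C
Environment:
  300 → 2300 m (environment, 4.2°C/km): ΔT = -4.2 × 2 = -8.4°C → T = 12.3°C
T_parcel − T_env = 4.94 − 12.3 = -7.36°C

-7.36°C (parcel cooler than environment)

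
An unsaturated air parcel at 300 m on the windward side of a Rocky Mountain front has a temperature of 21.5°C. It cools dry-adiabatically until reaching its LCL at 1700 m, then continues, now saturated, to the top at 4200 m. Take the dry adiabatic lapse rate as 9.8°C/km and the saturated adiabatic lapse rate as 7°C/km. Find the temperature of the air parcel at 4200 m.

From 300 m to 1700 m (dry): cools by 9.8 × 1.4 = 13.72°C, giving 7.78°C.
From 1700 m to 4200 m (saturated): cools by 7 × 2.5 = 17.5°C, giving -9.72°C.

-9.72°C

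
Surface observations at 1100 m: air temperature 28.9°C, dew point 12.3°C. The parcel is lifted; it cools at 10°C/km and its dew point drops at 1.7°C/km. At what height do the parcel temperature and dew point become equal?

T and T_d converge at 10 − 1.7 = 8.3°C per km
Height above start = (28.9 − 12.3) / 8.3 = 2 km
LCL altitude = 1100 m + 2000 m = 3100 m

3100 m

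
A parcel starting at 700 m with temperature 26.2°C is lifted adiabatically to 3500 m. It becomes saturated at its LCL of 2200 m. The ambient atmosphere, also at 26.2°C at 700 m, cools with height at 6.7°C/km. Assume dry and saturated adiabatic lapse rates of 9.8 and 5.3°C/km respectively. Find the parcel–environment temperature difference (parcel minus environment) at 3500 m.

Parcel:
  From 700 m to 2200 m (dry): cools by 9.8 × 1.5 = 14.7°C, giving 11.5°C.
  From 2200 m to 3500 m (saturated): cools by 5.3 × 1.3 = 6.89°C, giving 4.61°C.
Environment:
  From 700 m to 3500 m (environment): cools by 6.7 × 2.8 = 18.76°C, giving 7.44°C.
T_parcel − T_env = 4.61 − 7.44 = -2.83°C

-2.83°C (parcel cooler than environment)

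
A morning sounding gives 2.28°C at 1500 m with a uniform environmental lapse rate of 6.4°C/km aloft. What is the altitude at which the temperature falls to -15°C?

Height above start = (2.28 − (-15)) / 6.4 = 2.7 km
Altitude = 1500 m + 2700 m = 4200 m

4200 m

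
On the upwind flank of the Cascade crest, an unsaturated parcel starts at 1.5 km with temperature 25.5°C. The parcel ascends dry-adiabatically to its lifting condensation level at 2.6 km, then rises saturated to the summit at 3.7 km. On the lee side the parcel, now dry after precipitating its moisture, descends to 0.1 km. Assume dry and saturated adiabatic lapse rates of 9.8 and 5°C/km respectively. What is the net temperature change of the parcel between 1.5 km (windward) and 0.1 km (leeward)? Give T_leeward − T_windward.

+19°C

Dry to 2600 m: -9.8 × 1.1 km = -10.78°C, so T = 14.72°C.
Saturated to 3700 m: -5 × 1.1 km = -5.5°C, so T = 9.22°C.
Dry descent to 100 m: +9.8 × 3.6 km = +35.28°C, so T = 44.5°C.
Net change vs windward start: 44.5 − 25.5 = +19°C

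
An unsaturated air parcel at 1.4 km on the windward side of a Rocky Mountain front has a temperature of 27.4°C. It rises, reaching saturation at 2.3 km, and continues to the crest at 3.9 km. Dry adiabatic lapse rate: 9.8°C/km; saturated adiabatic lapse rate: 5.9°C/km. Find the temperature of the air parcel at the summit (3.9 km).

Dry to 2300 m: -9.8 × 0.9 km = -8.82°C, so T = 18.58°C.
Saturated to 3900 m: -5.9 × 1.6 km = -9.44°C, so T = 9.14°C.

9.14°C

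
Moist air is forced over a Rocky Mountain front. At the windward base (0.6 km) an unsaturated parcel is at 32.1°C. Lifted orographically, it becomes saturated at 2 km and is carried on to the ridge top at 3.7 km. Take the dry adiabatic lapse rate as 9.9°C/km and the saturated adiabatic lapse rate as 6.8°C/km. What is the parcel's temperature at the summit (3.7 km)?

6.68°C

Dry to 2000 m: -9.9 × 1.4 km = -13.86°C, so T = 18.24°C.
Saturated to 3700 m: -6.8 × 1.7 km = -11.56°C, so T = 6.68°C.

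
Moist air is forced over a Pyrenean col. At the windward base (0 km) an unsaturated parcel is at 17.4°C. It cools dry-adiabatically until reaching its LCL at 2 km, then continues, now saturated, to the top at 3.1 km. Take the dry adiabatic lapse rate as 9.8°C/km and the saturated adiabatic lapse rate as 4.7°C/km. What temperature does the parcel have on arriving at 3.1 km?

0–2000 m, dry: Δz = 2 km ⇒ ΔT = -19.6°C; T = -2.2°C
2000–3100 m, saturated: Δz = 1.1 km ⇒ ΔT = -5.17°C; T = -7.37°C

-7.37°C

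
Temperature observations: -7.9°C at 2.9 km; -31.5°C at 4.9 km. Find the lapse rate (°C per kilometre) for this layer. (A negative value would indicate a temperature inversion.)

Γ = −ΔT/Δz = (-7.9 − (-31.5)) / (4900 − 2900) m
  = 23.6°C / 2 km = 11.8°C/km

11.8°C/km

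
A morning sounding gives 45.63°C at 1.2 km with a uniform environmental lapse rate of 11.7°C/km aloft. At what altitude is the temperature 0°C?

Height above start = (45.63 − 0) / 11.7 = 3.9 km
Altitude = 1200 m + 3900 m = 5100 m

5.1 km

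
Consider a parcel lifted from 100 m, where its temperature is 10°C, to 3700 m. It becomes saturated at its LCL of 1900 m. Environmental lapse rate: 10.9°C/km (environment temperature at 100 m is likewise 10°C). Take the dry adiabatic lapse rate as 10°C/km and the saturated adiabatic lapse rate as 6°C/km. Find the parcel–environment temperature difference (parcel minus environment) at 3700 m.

Parcel:
  100 → 1900 m (dry, 10°C/km): ΔT = -10 × 1.8 = -18°C → T = -8°C
  1900 → 3700 m (saturated, 6°C/km): ΔT = -6 × 1.8 = -10.8°C → T = -18.8°C
Environment:
  100 → 3700 m (environment, 10.9°C/km): ΔT = -10.9 × 3.6 = -39.24°C → T = -29.24°C
T_parcel − T_env = -18.8 − (-29.24) = +10.44°C

+10.44°C (parcel warmer than environment)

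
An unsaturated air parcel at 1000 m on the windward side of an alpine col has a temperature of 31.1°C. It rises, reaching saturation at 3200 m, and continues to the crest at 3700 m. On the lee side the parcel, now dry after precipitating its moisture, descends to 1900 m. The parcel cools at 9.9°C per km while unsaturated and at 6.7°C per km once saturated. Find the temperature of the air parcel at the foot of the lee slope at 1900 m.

1000 → 3200 m (dry, 9.9°C/km): ΔT = -9.9 × 2.2 = -21.78°C → T = 9.32°C
3200 → 3700 m (saturated, 6.7°C/km): ΔT = -6.7 × 0.5 = -3.35°C → T = 5.97°C
3700 → 1900 m (dry descent, 9.9°C/km): ΔT = +9.9 × 1.8 = +17.82°C → T = 23.79°C

23.79°C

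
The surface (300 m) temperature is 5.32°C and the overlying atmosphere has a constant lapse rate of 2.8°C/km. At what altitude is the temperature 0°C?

Height above start = (5.32 − 0) / 2.8 = 1.9 km
Altitude = 300 m + 1900 m = 2200 m

2200 m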